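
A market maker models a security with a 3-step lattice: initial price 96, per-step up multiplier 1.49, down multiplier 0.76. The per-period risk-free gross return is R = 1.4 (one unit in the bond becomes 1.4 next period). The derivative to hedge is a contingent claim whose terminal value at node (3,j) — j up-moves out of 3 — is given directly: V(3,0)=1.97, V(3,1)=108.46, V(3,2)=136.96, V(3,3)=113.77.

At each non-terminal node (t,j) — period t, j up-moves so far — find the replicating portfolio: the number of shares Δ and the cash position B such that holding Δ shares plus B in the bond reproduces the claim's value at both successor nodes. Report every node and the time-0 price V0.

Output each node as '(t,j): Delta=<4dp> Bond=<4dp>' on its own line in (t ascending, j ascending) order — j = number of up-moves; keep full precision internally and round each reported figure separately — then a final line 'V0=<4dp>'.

(0,0): Delta=-0.0731 Bond=50.7306
(1,0): Delta=0.5112 Bond=28.3926
(1,1): Delta=-0.1150 Bond=77.0177
(2,0): Delta=2.6308 Bond=-77.7831
(2,1): Delta=0.3591 Bond=56.2777
(2,2): Delta=-0.1491 Bond=115.0736
V0=43.7102

No-arbitrage ⇒ martingale measure with p* = (R−d)/(u−d) = 0.8767.
Payoff layer (t=3): V(3,0)=1.9700, V(3,1)=108.4600, V(3,2)=136.9600, V(3,3)=113.7700
Node (2,0) S=55.4496: V=(p*·108.4600+(1−p*)·1.9700)/1.4=68.0936; Δ=(108.4600−1.9700)/(82.6199−42.1417)=2.6308; B=V−Δ·S=-77.7831
Node (2,1) S=108.7104: V=(p*·136.9600+(1−p*)·108.4600)/1.4=95.3188; Δ=(136.9600−108.4600)/(161.9785−82.6199)=0.3591; B=V−Δ·S=56.2777
Node (2,2) S=213.1296: V=(p*·113.7700+(1−p*)·136.9600)/1.4=83.3065; Δ=(113.7700−136.9600)/(317.5631−161.9785)=-0.1491; B=V−Δ·S=115.0736
Node (1,0) S=72.9600: V=(p*·95.3188+(1−p*)·68.0936)/1.4=65.6873; Δ=(95.3188−68.0936)/(108.7104−55.4496)=0.5112; B=V−Δ·S=28.3926
Node (1,1) S=143.0400: V=(p*·83.3065+(1−p*)·95.3188)/1.4=60.5624; Δ=(83.3065−95.3188)/(213.1296−108.7104)=-0.1150; B=V−Δ·S=77.0177
Node (0,0) S=96.0000: V=(p*·60.5624+(1−p*)·65.6873)/1.4=43.7102; Δ=(60.5624−65.6873)/(143.0400−72.9600)=-0.0731; B=V−Δ·S=50.7306
The time-0 hedge costs 43.7102, which is the no-arbitrage price.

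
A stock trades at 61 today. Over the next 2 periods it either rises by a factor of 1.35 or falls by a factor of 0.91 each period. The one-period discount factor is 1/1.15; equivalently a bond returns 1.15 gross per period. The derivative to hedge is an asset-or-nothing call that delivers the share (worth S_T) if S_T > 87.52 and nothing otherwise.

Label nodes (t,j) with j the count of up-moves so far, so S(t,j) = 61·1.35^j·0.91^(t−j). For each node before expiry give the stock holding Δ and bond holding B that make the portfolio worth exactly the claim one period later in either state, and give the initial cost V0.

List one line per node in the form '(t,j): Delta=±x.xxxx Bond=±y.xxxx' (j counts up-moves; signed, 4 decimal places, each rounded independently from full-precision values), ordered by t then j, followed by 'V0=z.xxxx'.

(0,0): Delta=1.9646 Bond=-94.8307
(1,0): Delta=0.0000 Bond=0.0000
(1,1): Delta=3.0682 Bond=-199.9347
V0=25.0103

Under the risk-neutral measure, an up-move has probability p* = (R−d)/(u−d) = 0.5455 and values discount at R = 1.15.
Payoff layer (t=2): V(2,0)=0.0000, V(2,1)=0.0000, V(2,2)=111.1725
  t=1,j=0: stock 55.5100 → up 74.9385 (V=0.0000), down 50.5141 (V=0.0000). Price 0.0000; hedge Δ=0.0000, bond B=0.0000.
  t=1,j=1: stock 82.3500 → up 111.1725 (V=111.1725), down 74.9385 (V=0.0000). Price 52.7300; hedge Δ=3.0682, bond B=-199.9347.
  t=0,j=0: stock 61.0000 → up 82.3500 (V=52.7300), down 55.5100 (V=0.0000). Price 25.0103; hedge Δ=1.9646, bond B=-94.8307.
The time-0 hedge costs 25.0103, which is the no-arbitrage price.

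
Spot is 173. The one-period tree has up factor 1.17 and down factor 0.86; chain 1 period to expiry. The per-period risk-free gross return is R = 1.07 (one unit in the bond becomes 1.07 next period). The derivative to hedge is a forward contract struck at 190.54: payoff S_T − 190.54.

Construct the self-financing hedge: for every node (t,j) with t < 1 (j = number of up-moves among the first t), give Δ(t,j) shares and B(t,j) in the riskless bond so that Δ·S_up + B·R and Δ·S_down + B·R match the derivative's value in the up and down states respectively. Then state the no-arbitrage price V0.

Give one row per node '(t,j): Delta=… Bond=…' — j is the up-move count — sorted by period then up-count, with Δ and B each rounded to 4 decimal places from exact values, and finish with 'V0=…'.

Risk-neutral probability p* = (R−d)/(u−d) = (1.07−0.86)/(1.17−0.86) = 0.6774.
Terminal values V(1,·): V(1,0)=-41.7600, V(1,1)=11.8700
(0,0): S=173.0000. Δ = (V_up−V_dn)/(S_up−S_dn) = (11.8700−-41.7600)/(202.4100−148.7800) = 1.0000. V = [p*·11.8700 + (1−p*)·-41.7600]/1.07 = -5.0748. B = V − Δ·S = -178.0748.
Root portfolio cost Δ·173+B reproduces V0=-5.0748.

(0,0): Delta=1.0000 Bond=-178.0748
V0=-5.0748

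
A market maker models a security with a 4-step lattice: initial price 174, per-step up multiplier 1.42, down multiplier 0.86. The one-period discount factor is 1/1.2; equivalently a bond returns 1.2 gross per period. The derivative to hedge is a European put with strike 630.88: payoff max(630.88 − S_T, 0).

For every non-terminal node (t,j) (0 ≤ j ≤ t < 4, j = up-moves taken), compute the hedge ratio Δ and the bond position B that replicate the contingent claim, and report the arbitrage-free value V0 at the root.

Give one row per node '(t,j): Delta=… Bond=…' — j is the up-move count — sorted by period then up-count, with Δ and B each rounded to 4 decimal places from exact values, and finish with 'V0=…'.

Since d<R<u, set p* = (R−d)/(u−d) = 0.6071; price each node as the discounted p*-expectation of its children.
Terminal payoffs: V(4,0)=535.7006, V(4,1)=473.7233, V(4,2)=371.3887, V(4,3)=202.4176, V(4,4)=0.0000
(3,0): S=110.6737. Δ = (V_up−V_dn)/(S_up−S_dn) = (473.7233−535.7006)/(157.1567−95.1794) = -1.0000. V = [p*·473.7233 + (1−p*)·535.7006]/1.2 = 415.0596. B = V − Δ·S = 525.7333.
(3,1): S=182.7404. Δ = (V_up−V_dn)/(S_up−S_dn) = (371.3887−473.7233)/(259.4913−157.1567) = -1.0000. V = [p*·371.3887 + (1−p*)·473.7233]/1.2 = 342.9930. B = V − Δ·S = 525.7333.
(3,2): S=301.7341. Δ = (V_up−V_dn)/(S_up−S_dn) = (202.4176−371.3887)/(428.4624−259.4913) = -1.0000. V = [p*·202.4176 + (1−p*)·371.3887]/1.2 = 223.9992. B = V − Δ·S = 525.7333.
(3,3): S=498.2121. Δ = (V_up−V_dn)/(S_up−S_dn) = (0.0000−202.4176)/(707.4612−428.4624) = -0.7255. V = [p*·0.0000 + (1−p*)·202.4176]/1.2 = 66.2677. B = V − Δ·S = 427.7276.
(2,0): S=128.6904. Δ = (V_up−V_dn)/(S_up−S_dn) = (342.9930−415.0596)/(182.7404−110.6737) = -1.0000. V = [p*·342.9930 + (1−p*)·415.0596]/1.2 = 309.4207. B = V − Δ·S = 438.1111.
(2,1): S=212.4888. Δ = (V_up−V_dn)/(S_up−S_dn) = (223.9992−342.9930)/(301.7341−182.7404) = -1.0000. V = [p*·223.9992 + (1−p*)·342.9930]/1.2 = 225.6223. B = V − Δ·S = 438.1111.
(2,2): S=350.8536. Δ = (V_up−V_dn)/(S_up−S_dn) = (66.2677−223.9992)/(498.2121−301.7341) = -0.8028. V = [p*·66.2677 + (1−p*)·223.9992]/1.2 = 106.8614. B = V − Δ·S = 388.5249.
(1,0): S=149.6400. Δ = (V_up−V_dn)/(S_up−S_dn) = (225.6223−309.4207)/(212.4888−128.6904) = -1.0000. V = [p*·225.6223 + (1−p*)·309.4207]/1.2 = 215.4526. B = V − Δ·S = 365.0926.
(1,1): S=247.0800. Δ = (V_up−V_dn)/(S_up−S_dn) = (106.8614−225.6223)/(350.8536−212.4888) = -0.8583. V = [p*·106.8614 + (1−p*)·225.6223]/1.2 = 127.9312. B = V − Δ·S = 340.0043.
(0,0): S=174.0000. Δ = (V_up−V_dn)/(S_up−S_dn) = (127.9312−215.4526)/(247.0800−149.6400) = -0.8982. V = [p*·127.9312 + (1−p*)·215.4526]/1.2 = 135.2622. B = V − Δ·S = 291.5504.
Self-financing check: at every node Δ·S+B equals the discounted successor values.

(0,0): Delta=-0.8982 Bond=291.5504
(1,0): Delta=-1.0000 Bond=365.0926
(1,1): Delta=-0.8583 Bond=340.0043
(2,0): Delta=-1.0000 Bond=438.1111
(2,1): Delta=-1.0000 Bond=438.1111
(2,2): Delta=-0.8028 Bond=388.5249
(3,0): Delta=-1.0000 Bond=525.7333
(3,1): Delta=-1.0000 Bond=525.7333
(3,2): Delta=-1.0000 Bond=525.7333
(3,3): Delta=-0.7255 Bond=427.7276
V0=135.2622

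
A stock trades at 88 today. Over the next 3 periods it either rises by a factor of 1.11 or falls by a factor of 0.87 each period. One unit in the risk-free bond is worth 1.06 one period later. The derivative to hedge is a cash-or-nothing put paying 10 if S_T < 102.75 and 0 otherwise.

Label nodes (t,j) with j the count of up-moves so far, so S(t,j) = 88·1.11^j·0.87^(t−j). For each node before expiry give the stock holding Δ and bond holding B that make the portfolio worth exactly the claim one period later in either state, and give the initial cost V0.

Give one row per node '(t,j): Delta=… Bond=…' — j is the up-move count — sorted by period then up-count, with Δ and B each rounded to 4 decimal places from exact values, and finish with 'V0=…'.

Under the risk-neutral measure, an up-move has probability p* = (R−d)/(u−d) = 0.7917 and values discount at R = 1.06.
At expiry t=3: V(3,0)=10.0000, V(3,1)=10.0000, V(3,2)=10.0000, V(3,3)=0.0000
Node (2,0) S=66.6072: V=(p*·10.0000+(1−p*)·10.0000)/1.06=9.4340; Δ=(10.0000−10.0000)/(73.9340−57.9483)=0.0000; B=V−Δ·S=9.4340
Node (2,1) S=84.9816: V=(p*·10.0000+(1−p*)·10.0000)/1.06=9.4340; Δ=(10.0000−10.0000)/(94.3296−73.9340)=0.0000; B=V−Δ·S=9.4340
Node (2,2) S=108.4248: V=(p*·0.0000+(1−p*)·10.0000)/1.06=1.9654; Δ=(0.0000−10.0000)/(120.3515−94.3296)=-0.3843; B=V−Δ·S=43.6321
Node (1,0) S=76.5600: V=(p*·9.4340+(1−p*)·9.4340)/1.06=8.9000; Δ=(9.4340−9.4340)/(84.9816−66.6072)=0.0000; B=V−Δ·S=8.9000
Node (1,1) S=97.6800: V=(p*·1.9654+(1−p*)·9.4340)/1.06=3.3220; Δ=(1.9654−9.4340)/(108.4248−84.9816)=-0.3186; B=V−Δ·S=34.4410
Node (0,0) S=88.0000: V=(p*·3.3220+(1−p*)·8.9000)/1.06=4.2303; Δ=(3.3220−8.9000)/(97.6800−76.5600)=-0.2641; B=V−Δ·S=27.4717
Each (Δ,B) replicates both successor values, so the strategy is self-financing and V0 is arbitrage-free.

(0,0): Delta=-0.2641 Bond=27.4717
(1,0): Delta=0.0000 Bond=8.9000
(1,1): Delta=-0.3186 Bond=34.4410
(2,0): Delta=0.0000 Bond=9.4340
(2,1): Delta=0.0000 Bond=9.4340
(2,2): Delta=-0.3843 Bond=43.6321
V0=4.2303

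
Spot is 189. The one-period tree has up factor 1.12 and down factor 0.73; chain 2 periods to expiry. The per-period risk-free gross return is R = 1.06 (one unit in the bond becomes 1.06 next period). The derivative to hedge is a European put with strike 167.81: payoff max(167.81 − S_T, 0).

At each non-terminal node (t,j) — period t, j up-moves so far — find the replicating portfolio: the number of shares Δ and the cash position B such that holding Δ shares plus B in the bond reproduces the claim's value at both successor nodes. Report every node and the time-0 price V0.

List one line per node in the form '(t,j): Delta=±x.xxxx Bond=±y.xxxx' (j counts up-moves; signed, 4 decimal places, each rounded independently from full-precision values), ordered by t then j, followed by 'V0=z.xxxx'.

(0,0): Delta=-0.2498 Bond=51.7051
(1,0): Delta=-1.0000 Bond=158.3113
(1,1): Delta=-0.1609 Bond=35.9885
V0=4.4913

The replicating-portfolio and risk-neutral prices coincide; use p* = (1.06−0.73)/(1.12−0.73) = 0.8462 for the latter.
Terminal payoffs: V(2,0)=67.0919, V(2,1)=13.2836, V(2,2)=0.0000
Node (1,0) S=137.9700: V=(p*·13.2836+(1−p*)·67.0919)/1.06=20.3413; Δ=(13.2836−67.0919)/(154.5264−100.7181)=-1.0000; B=V−Δ·S=158.3113
Node (1,1) S=211.6800: V=(p*·0.0000+(1−p*)·13.2836)/1.06=1.9280; Δ=(0.0000−13.2836)/(237.0816−154.5264)=-0.1609; B=V−Δ·S=35.9885
Node (0,0) S=189.0000: V=(p*·1.9280+(1−p*)·20.3413)/1.06=4.4913; Δ=(1.9280−20.3413)/(211.6800−137.9700)=-0.2498; B=V−Δ·S=51.7051
Self-financing check: at every node Δ·S+B equals the discounted successor values.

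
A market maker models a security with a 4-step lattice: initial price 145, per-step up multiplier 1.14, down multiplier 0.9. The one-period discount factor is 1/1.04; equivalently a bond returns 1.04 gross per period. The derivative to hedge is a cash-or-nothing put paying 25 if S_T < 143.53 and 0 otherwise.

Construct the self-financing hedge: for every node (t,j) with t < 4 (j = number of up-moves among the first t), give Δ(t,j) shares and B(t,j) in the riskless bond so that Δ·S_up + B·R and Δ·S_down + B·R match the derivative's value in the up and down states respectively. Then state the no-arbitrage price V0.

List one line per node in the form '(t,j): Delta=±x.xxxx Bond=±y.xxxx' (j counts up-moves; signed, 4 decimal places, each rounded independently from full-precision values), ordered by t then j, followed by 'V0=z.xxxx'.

(0,0): Delta=-0.1940 Bond=32.3860
(1,0): Delta=-0.3587 Bond=55.1764
(1,1): Delta=-0.1012 Bond=18.3278
(2,0): Delta=-0.4975 Bond=73.6756
(2,1): Delta=-0.2805 Bond=45.7463
(2,2): Delta=0.0000 Bond=0.0000
(3,0): Delta=0.0000 Bond=24.0385
(3,1): Delta=-0.7780 Bond=114.1827
(3,2): Delta=0.0000 Bond=0.0000
(3,3): Delta=0.0000 Bond=0.0000
V0=4.2511

The replicating-portfolio and risk-neutral prices coincide; use p* = (1.04−0.9)/(1.14−0.9) = 0.5833 for the latter.
Terminal values V(4,·): V(4,0)=25.0000, V(4,1)=25.0000, V(4,2)=0.0000, V(4,3)=0.0000, V(4,4)=0.0000
  t=3,j=0: stock 105.7050 → up 120.5037 (V=25.0000), down 95.1345 (V=25.0000). Price 24.0385; hedge Δ=0.0000, bond B=24.0385.
  t=3,j=1: stock 133.8930 → up 152.6380 (V=0.0000), down 120.5037 (V=25.0000). Price 10.0160; hedge Δ=-0.7780, bond B=114.1827.
  t=3,j=2: stock 169.5978 → up 193.3415 (V=0.0000), down 152.6380 (V=0.0000). Price 0.0000; hedge Δ=0.0000, bond B=0.0000.
  t=3,j=3: stock 214.8239 → up 244.8992 (V=0.0000), down 193.3415 (V=0.0000). Price 0.0000; hedge Δ=0.0000, bond B=0.0000.
  t=2,j=0: stock 117.4500 → up 133.8930 (V=10.0160), down 105.7050 (V=24.0385). Price 15.2488; hedge Δ=-0.4975, bond B=73.6756.
  t=2,j=1: stock 148.7700 → up 169.5978 (V=0.0000), down 133.8930 (V=10.0160). Price 4.0128; hedge Δ=-0.2805, bond B=45.7463.
  t=2,j=2: stock 188.4420 → up 214.8239 (V=0.0000), down 169.5978 (V=0.0000). Price 0.0000; hedge Δ=0.0000, bond B=0.0000.
  t=1,j=0: stock 130.5000 → up 148.7700 (V=4.0128), down 117.4500 (V=15.2488). Price 8.3601; hedge Δ=-0.3587, bond B=55.1764.
  t=1,j=1: stock 165.3000 → up 188.4420 (V=0.0000), down 148.7700 (V=4.0128). Price 1.6077; hedge Δ=-0.1012, bond B=18.3278.
  t=0,j=0: stock 145.0000 → up 165.3000 (V=1.6077), down 130.5000 (V=8.3601). Price 4.2511; hedge Δ=-0.1940, bond B=32.3860.
Each (Δ,B) replicates both successor values, so the strategy is self-financing and V0 is arbitrage-free.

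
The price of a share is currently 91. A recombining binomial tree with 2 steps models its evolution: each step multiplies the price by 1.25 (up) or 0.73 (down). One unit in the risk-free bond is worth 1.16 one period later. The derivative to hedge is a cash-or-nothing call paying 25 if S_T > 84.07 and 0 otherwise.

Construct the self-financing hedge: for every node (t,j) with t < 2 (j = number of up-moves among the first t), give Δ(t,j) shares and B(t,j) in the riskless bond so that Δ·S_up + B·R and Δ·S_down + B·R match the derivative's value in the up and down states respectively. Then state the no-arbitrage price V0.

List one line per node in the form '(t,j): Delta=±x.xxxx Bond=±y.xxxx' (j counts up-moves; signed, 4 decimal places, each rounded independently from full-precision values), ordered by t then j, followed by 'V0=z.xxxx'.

(0,0): Delta=0.3766 Bond=-21.5679
(1,0): Delta=0.0000 Bond=0.0000
(1,1): Delta=0.4227 Bond=-30.2553
V0=12.7044

Since d<R<u, set p* = (R−d)/(u−d) = 0.8269; price each node as the discounted p*-expectation of its children.
Terminal payoffs: V(2,0)=0.0000, V(2,1)=0.0000, V(2,2)=25.0000
Node (1,0) S=66.4300: V=(p*·0.0000+(1−p*)·0.0000)/1.16=0.0000; Δ=(0.0000−0.0000)/(83.0375−48.4939)=0.0000; B=V−Δ·S=0.0000
Node (1,1) S=113.7500: V=(p*·25.0000+(1−p*)·0.0000)/1.16=17.8216; Δ=(25.0000−0.0000)/(142.1875−83.0375)=0.4227; B=V−Δ·S=-30.2553
Node (0,0) S=91.0000: V=(p*·17.8216+(1−p*)·0.0000)/1.16=12.7044; Δ=(17.8216−0.0000)/(113.7500−66.4300)=0.3766; B=V−Δ·S=-21.5679
Self-financing check: at every node Δ·S+B equals the discounted successor values.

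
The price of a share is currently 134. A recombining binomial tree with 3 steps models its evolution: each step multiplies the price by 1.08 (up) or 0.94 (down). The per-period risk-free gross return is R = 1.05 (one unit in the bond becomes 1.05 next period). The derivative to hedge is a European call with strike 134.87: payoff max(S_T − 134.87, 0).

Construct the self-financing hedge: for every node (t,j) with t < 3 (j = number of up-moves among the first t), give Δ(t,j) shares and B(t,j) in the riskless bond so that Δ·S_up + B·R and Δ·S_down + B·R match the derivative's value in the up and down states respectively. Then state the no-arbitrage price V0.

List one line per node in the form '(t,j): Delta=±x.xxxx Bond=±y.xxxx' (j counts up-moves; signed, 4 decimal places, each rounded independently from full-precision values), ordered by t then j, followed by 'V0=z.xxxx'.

(0,0): Delta=0.8493 Bond=-95.4586
(1,0): Delta=0.5113 Bond=-57.6585
(1,1): Delta=0.9295 Bond=-111.8423
(2,0): Delta=0.0000 Bond=0.0000
(2,1): Delta=0.6327 Bond=-77.0528
(2,2): Delta=1.0000 Bond=-128.4476
V0=18.3486

Under the risk-neutral measure, an up-move has probability p* = (R−d)/(u−d) = 0.7857 and values discount at R = 1.05.
Terminal payoffs: V(3,0)=0.0000, V(3,1)=0.0000, V(3,2)=12.0497, V(3,3)=33.9314
Node (2,0) S=118.4024: V=(p*·0.0000+(1−p*)·0.0000)/1.05=0.0000; Δ=(0.0000−0.0000)/(127.8746−111.2983)=0.0000; B=V−Δ·S=0.0000
Node (2,1) S=136.0368: V=(p*·12.0497+(1−p*)·0.0000)/1.05=9.0168; Δ=(12.0497−0.0000)/(146.9197−127.8746)=0.6327; B=V−Δ·S=-77.0528
Node (2,2) S=156.2976: V=(p*·33.9314+(1−p*)·12.0497)/1.05=27.8500; Δ=(33.9314−12.0497)/(168.8014−146.9197)=1.0000; B=V−Δ·S=-128.4476
Node (1,0) S=125.9600: V=(p*·9.0168+(1−p*)·0.0000)/1.05=6.7473; Δ=(9.0168−0.0000)/(136.0368−118.4024)=0.5113; B=V−Δ·S=-57.6585
Node (1,1) S=144.7200: V=(p*·27.8500+(1−p*)·9.0168)/1.05=22.6803; Δ=(27.8500−9.0168)/(156.2976−136.0368)=0.9295; B=V−Δ·S=-111.8423
Node (0,0) S=134.0000: V=(p*·22.6803+(1−p*)·6.7473)/1.05=18.3486; Δ=(22.6803−6.7473)/(144.7200−125.9600)=0.8493; B=V−Δ·S=-95.4586
Self-financing check: at every node Δ·S+B equals the discounted successor values.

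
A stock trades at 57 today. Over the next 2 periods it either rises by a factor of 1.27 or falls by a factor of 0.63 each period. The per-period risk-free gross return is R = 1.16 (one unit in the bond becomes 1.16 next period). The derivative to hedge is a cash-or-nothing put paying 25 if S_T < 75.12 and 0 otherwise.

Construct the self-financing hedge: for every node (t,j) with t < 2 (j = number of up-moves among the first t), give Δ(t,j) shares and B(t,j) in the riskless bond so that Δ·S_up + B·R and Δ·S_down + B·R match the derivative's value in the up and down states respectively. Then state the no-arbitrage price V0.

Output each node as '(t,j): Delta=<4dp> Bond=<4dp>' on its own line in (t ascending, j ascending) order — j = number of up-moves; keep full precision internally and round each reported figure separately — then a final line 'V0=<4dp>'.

The replicating-portfolio and risk-neutral prices coincide; use p* = (1.16−0.63)/(1.27−0.63) = 0.8281 for the latter.
Terminal payoffs: V(2,0)=25.0000, V(2,1)=25.0000, V(2,2)=0.0000
  t=1,j=0: stock 35.9100 → up 45.6057 (V=25.0000), down 22.6233 (V=25.0000). Price 21.5517; hedge Δ=0.0000, bond B=21.5517.
  t=1,j=1: stock 72.3900 → up 91.9353 (V=0.0000), down 45.6057 (V=25.0000). Price 3.7042; hedge Δ=-0.5396, bond B=42.7667.
  t=0,j=0: stock 57.0000 → up 72.3900 (V=3.7042), down 35.9100 (V=21.5517). Price 5.8377; hedge Δ=-0.4892, bond B=33.7245.
Self-financing check: at every node Δ·S+B equals the discounted successor values.

(0,0): Delta=-0.4892 Bond=33.7245
(1,0): Delta=0.0000 Bond=21.5517
(1,1): Delta=-0.5396 Bond=42.7667
V0=5.8377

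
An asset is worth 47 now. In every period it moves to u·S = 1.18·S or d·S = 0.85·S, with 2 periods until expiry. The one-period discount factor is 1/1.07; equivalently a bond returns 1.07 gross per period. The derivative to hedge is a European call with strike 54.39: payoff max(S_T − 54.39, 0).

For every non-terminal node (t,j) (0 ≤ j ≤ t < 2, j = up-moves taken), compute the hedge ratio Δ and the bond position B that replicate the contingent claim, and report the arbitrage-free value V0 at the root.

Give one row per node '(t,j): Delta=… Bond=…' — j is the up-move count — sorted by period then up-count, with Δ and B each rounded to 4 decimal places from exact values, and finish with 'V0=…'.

(0,0): Delta=0.4440 Bond=-16.5775
(1,0): Delta=0.0000 Bond=0.0000
(1,1): Delta=0.6039 Bond=-26.6069
V0=4.2906

Risk-neutral probability p* = (R−d)/(u−d) = (1.07−0.85)/(1.18−0.85) = 0.6667.
Terminal payoffs: V(2,0)=0.0000, V(2,1)=0.0000, V(2,2)=11.0528
Node (1,0) S=39.9500: V=(p*·0.0000+(1−p*)·0.0000)/1.07=0.0000; Δ=(0.0000−0.0000)/(47.1410−33.9575)=0.0000; B=V−Δ·S=0.0000
Node (1,1) S=55.4600: V=(p*·11.0528+(1−p*)·0.0000)/1.07=6.8865; Δ=(11.0528−0.0000)/(65.4428−47.1410)=0.6039; B=V−Δ·S=-26.6069
Node (0,0) S=47.0000: V=(p*·6.8865+(1−p*)·0.0000)/1.07=4.2906; Δ=(6.8865−0.0000)/(55.4600−39.9500)=0.4440; B=V−Δ·S=-16.5775
Self-financing check: at every node Δ·S+B equals the discounted successor values.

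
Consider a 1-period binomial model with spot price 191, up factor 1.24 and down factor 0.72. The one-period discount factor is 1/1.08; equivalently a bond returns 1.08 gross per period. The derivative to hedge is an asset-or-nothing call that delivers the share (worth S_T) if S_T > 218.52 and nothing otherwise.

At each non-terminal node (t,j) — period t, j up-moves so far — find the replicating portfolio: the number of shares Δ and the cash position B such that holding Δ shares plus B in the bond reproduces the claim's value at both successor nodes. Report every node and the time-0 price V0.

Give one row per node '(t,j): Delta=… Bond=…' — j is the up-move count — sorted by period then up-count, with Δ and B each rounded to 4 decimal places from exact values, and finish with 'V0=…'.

(0,0): Delta=2.3846 Bond=-303.6410
V0=151.8205

Since d<R<u, set p* = (R−d)/(u−d) = 0.6923; price each node as the discounted p*-expectation of its children.
Terminal values V(1,·): V(1,0)=0.0000, V(1,1)=236.8400
(0,0): S=191.0000. Δ = (V_up−V_dn)/(S_up−S_dn) = (236.8400−0.0000)/(236.8400−137.5200) = 2.3846. V = [p*·236.8400 + (1−p*)·0.0000]/1.08 = 151.8205. B = V − Δ·S = -303.6410.
The time-0 hedge costs 151.8205, which is the no-arbitrage price.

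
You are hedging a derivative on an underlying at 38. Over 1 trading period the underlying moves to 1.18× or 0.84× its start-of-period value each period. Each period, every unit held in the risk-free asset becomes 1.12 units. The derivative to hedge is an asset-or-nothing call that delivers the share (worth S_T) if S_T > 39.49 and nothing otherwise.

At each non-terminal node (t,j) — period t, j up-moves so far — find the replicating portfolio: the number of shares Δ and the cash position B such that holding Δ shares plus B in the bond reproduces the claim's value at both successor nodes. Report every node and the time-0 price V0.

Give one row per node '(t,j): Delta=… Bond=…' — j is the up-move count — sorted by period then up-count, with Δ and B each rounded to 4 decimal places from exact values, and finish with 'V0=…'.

(0,0): Delta=3.4706 Bond=-98.9118
V0=32.9706

The replicating-portfolio and risk-neutral prices coincide; use p* = (1.12−0.84)/(1.18−0.84) = 0.8235 for the latter.
Payoff layer (t=1): V(1,0)=0.0000, V(1,1)=44.8400
  t=0,j=0: stock 38.0000 → up 44.8400 (V=44.8400), down 31.9200 (V=0.0000). Price 32.9706; hedge Δ=3.4706, bond B=-98.9118.
Self-financing check: at every node Δ·S+B equals the discounted successor values.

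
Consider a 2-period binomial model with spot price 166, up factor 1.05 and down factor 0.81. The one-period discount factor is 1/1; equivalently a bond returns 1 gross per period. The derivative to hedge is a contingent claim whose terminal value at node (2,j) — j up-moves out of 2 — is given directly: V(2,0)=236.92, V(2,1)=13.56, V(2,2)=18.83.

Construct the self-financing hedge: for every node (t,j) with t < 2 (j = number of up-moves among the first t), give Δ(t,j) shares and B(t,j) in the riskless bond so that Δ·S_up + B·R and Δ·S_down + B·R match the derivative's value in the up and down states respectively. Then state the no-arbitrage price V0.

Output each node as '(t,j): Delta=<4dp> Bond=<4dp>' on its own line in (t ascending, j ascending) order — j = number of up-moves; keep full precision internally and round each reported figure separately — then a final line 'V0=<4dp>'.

The replicating-portfolio and risk-neutral prices coincide; use p* = (1−0.81)/(1.05−0.81) = 0.7917 for the latter.
Terminal values V(2,·): V(2,0)=236.9200, V(2,1)=13.5600, V(2,2)=18.8300
(1,0): S=134.4600. Δ = (V_up−V_dn)/(S_up−S_dn) = (13.5600−236.9200)/(141.1830−108.9126) = -6.9215. V = [p*·13.5600 + (1−p*)·236.9200]/1 = 60.0933. B = V − Δ·S = 990.7600.
(1,1): S=174.3000. Δ = (V_up−V_dn)/(S_up−S_dn) = (18.8300−13.5600)/(183.0150−141.1830) = 0.1260. V = [p*·18.8300 + (1−p*)·13.5600]/1 = 17.7321. B = V − Δ·S = -4.2262.
(0,0): S=166.0000. Δ = (V_up−V_dn)/(S_up−S_dn) = (17.7321−60.0933)/(174.3000−134.4600) = -1.0633. V = [p*·17.7321 + (1−p*)·60.0933]/1 = 26.5573. B = V − Δ·S = 203.0626.
The time-0 hedge costs 26.5573, which is the no-arbitrage price.

(0,0): Delta=-1.0633 Bond=203.0626
(1,0): Delta=-6.9215 Bond=990.7600
(1,1): Delta=0.1260 Bond=-4.2262
V0=26.5573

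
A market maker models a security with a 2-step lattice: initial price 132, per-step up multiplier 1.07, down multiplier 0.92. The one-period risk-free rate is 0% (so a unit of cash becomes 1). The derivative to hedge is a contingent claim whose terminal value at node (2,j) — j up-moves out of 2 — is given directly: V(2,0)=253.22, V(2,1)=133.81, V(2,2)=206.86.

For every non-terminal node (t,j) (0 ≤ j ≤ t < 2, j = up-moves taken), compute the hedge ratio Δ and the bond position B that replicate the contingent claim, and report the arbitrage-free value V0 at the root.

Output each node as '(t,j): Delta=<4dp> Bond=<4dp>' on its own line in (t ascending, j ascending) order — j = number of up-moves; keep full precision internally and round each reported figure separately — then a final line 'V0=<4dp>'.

No-arbitrage ⇒ martingale measure with p* = (R−d)/(u−d) = 0.5333.
Payoff layer (t=2): V(2,0)=253.2200, V(2,1)=133.8100, V(2,2)=206.8600
  t=1,j=0: stock 121.4400 → up 129.9408 (V=133.8100), down 111.7248 (V=253.2200). Price 189.5347; hedge Δ=-6.5552, bond B=985.6013.
  t=1,j=1: stock 141.2400 → up 151.1268 (V=206.8600), down 129.9408 (V=133.8100). Price 172.7700; hedge Δ=3.4480, bond B=-314.2300.
  t=0,j=0: stock 132.0000 → up 141.2400 (V=172.7700), down 121.4400 (V=189.5347). Price 180.5935; hedge Δ=-0.8467, bond B=292.3580.
Each (Δ,B) replicates both successor values, so the strategy is self-financing and V0 is arbitrage-free.

(0,0): Delta=-0.8467 Bond=292.3580
(1,0): Delta=-6.5552 Bond=985.6013
(1,1): Delta=3.4480 Bond=-314.2300
V0=180.5935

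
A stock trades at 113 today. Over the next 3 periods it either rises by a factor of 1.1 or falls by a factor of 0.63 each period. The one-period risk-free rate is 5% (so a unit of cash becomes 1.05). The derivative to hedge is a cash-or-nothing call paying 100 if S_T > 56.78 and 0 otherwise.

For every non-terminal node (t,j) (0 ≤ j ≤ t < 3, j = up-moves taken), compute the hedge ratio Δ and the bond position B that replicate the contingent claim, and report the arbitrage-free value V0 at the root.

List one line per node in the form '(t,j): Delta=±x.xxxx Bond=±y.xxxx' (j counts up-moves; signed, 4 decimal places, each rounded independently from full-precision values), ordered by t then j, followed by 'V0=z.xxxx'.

Since d<R<u, set p* = (R−d)/(u−d) = 0.8936; price each node as the discounted p*-expectation of its children.
Terminal payoffs: V(3,0)=0.0000, V(3,1)=0.0000, V(3,2)=100.0000, V(3,3)=100.0000
  t=2,j=0: stock 44.8497 → up 49.3347 (V=0.0000), down 28.2553 (V=0.0000). Price 0.0000; hedge Δ=0.0000, bond B=0.0000.
  t=2,j=1: stock 78.3090 → up 86.1399 (V=100.0000), down 49.3347 (V=0.0000). Price 85.1064; hedge Δ=2.7170, bond B=-127.6596.
  t=2,j=2: stock 136.7300 → up 150.4030 (V=100.0000), down 86.1399 (V=100.0000). Price 95.2381; hedge Δ=0.0000, bond B=95.2381.
  t=1,j=0: stock 71.1900 → up 78.3090 (V=85.1064), down 44.8497 (V=0.0000). Price 72.4310; hedge Δ=2.5436, bond B=-108.6464.
  t=1,j=1: stock 124.3000 → up 136.7300 (V=95.2381), down 78.3090 (V=85.1064). Price 89.6764; hedge Δ=0.1734, bond B=68.1196.
  t=0,j=0: stock 113.0000 → up 124.3000 (V=89.6764), down 71.1900 (V=72.4310). Price 83.6589; hedge Δ=0.3247, bond B=46.9664.
The time-0 hedge costs 83.6589, which is the no-arbitrage price.

(0,0): Delta=0.3247 Bond=46.9664
(1,0): Delta=2.5436 Bond=-108.6464
(1,1): Delta=0.1734 Bond=68.1196
(2,0): Delta=0.0000 Bond=0.0000
(2,1): Delta=2.7170 Bond=-127.6596
(2,2): Delta=0.0000 Bond=95.2381
V0=83.6589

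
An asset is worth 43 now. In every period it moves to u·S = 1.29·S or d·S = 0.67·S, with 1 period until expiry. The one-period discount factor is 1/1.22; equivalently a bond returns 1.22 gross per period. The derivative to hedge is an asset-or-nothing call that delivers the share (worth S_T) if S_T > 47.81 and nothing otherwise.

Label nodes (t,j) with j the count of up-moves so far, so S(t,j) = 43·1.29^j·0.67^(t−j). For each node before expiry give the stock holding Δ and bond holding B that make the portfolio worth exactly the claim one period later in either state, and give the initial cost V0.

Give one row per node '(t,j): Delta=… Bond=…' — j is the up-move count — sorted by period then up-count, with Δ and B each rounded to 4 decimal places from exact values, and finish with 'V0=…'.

(0,0): Delta=2.0806 Bond=-49.1339
V0=40.3338

Since d<R<u, set p* = (R−d)/(u−d) = 0.8871; price each node as the discounted p*-expectation of its children.
Payoff layer (t=1): V(1,0)=0.0000, V(1,1)=55.4700
Node (0,0) S=43.0000: V=(p*·55.4700+(1−p*)·0.0000)/1.22=40.3338; Δ=(55.4700−0.0000)/(55.4700−28.8100)=2.0806; B=V−Δ·S=-49.1339
Check: Δ(0,0)·S0 + B(0,0) = 40.3338 = V0.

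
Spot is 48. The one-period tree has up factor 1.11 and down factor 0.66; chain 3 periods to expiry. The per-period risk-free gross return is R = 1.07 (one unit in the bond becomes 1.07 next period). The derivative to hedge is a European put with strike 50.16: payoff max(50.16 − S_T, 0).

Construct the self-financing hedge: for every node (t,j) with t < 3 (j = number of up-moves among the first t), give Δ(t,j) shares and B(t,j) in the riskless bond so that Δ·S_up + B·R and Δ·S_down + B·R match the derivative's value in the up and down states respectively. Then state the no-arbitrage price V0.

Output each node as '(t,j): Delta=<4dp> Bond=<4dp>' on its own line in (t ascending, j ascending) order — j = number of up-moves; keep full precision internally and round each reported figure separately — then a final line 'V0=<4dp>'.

Under the risk-neutral measure, an up-move has probability p* = (R−d)/(u−d) = 0.9111 and values discount at R = 1.07.
Terminal values V(3,·): V(3,0)=36.3602, V(3,1)=26.9512, V(3,2)=11.1271, V(3,3)=0.0000
  t=2,j=0: stock 20.9088 → up 23.2088 (V=26.9512), down 13.7998 (V=36.3602). Price 25.9697; hedge Δ=-1.0000, bond B=46.8785.
  t=2,j=1: stock 35.1648 → up 39.0329 (V=11.1271), down 23.2088 (V=26.9512). Price 11.7137; hedge Δ=-1.0000, bond B=46.8785.
  t=2,j=2: stock 59.1408 → up 65.6463 (V=0.0000), down 39.0329 (V=11.1271). Price 0.9244; hedge Δ=-0.4181, bond B=25.6512.
  t=1,j=0: stock 31.6800 → up 35.1648 (V=11.7137), down 20.9088 (V=25.9697). Price 12.1317; hedge Δ=-1.0000, bond B=43.8117.
  t=1,j=1: stock 53.2800 → up 59.1408 (V=0.9244), down 35.1648 (V=11.7137). Price 1.7602; hedge Δ=-0.4500, bond B=25.7365.
  t=0,j=0: stock 48.0000 → up 53.2800 (V=1.7602), down 31.6800 (V=12.1317). Price 2.5066; hedge Δ=-0.4802, bond B=25.5544.
Check: Δ(0,0)·S0 + B(0,0) = 2.5066 = V0.

(0,0): Delta=-0.4802 Bond=25.5544
(1,0): Delta=-1.0000 Bond=43.8117
(1,1): Delta=-0.4500 Bond=25.7365
(2,0): Delta=-1.0000 Bond=46.8785
(2,1): Delta=-1.0000 Bond=46.8785
(2,2): Delta=-0.4181 Bond=25.6512
V0=2.5066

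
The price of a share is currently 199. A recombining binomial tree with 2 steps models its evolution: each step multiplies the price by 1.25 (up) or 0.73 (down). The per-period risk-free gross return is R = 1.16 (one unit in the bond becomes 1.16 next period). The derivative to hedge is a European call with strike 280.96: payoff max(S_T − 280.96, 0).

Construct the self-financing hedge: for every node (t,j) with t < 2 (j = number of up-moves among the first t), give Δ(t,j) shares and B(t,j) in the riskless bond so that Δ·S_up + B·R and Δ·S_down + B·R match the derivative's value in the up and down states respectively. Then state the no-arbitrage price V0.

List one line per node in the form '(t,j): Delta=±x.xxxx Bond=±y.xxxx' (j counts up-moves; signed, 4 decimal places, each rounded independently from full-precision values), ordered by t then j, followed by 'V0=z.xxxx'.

Risk-neutral probability p* = (R−d)/(u−d) = (1.16−0.73)/(1.25−0.73) = 0.8269.
Terminal payoffs: V(2,0)=0.0000, V(2,1)=0.0000, V(2,2)=29.9775
  t=1,j=0: stock 145.2700 → up 181.5875 (V=0.0000), down 106.0471 (V=0.0000). Price 0.0000; hedge Δ=0.0000, bond B=0.0000.
  t=1,j=1: stock 248.7500 → up 310.9375 (V=29.9775), down 181.5875 (V=0.0000). Price 21.3699; hedge Δ=0.2318, bond B=-36.2791.
  t=0,j=0: stock 199.0000 → up 248.7500 (V=21.3699), down 145.2700 (V=0.0000). Price 15.2338; hedge Δ=0.2065, bond B=-25.8621.
Root portfolio cost Δ·199+B reproduces V0=15.2338.

(0,0): Delta=0.2065 Bond=-25.8621
(1,0): Delta=0.0000 Bond=0.0000
(1,1): Delta=0.2318 Bond=-36.2791
V0=15.2338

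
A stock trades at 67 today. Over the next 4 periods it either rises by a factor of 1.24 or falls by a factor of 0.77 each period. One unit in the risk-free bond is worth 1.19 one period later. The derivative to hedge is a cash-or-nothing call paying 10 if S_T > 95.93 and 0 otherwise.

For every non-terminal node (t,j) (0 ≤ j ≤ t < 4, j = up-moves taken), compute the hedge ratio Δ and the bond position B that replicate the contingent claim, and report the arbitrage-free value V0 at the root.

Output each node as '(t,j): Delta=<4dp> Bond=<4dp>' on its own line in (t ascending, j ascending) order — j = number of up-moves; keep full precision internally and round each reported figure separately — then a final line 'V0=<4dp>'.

Risk-neutral probability p* = (R−d)/(u−d) = (1.19−0.77)/(1.24−0.77) = 0.8936.
Terminal values V(4,·): V(4,0)=0.0000, V(4,1)=0.0000, V(4,2)=0.0000, V(4,3)=10.0000, V(4,4)=10.0000
Node (3,0) S=30.5877: V=(p*·0.0000+(1−p*)·0.0000)/1.19=0.0000; Δ=(0.0000−0.0000)/(37.9288−23.5525)=0.0000; B=V−Δ·S=0.0000
Node (3,1) S=49.2581: V=(p*·0.0000+(1−p*)·0.0000)/1.19=0.0000; Δ=(0.0000−0.0000)/(61.0801−37.9288)=0.0000; B=V−Δ·S=0.0000
Node (3,2) S=79.3248: V=(p*·10.0000+(1−p*)·0.0000)/1.19=7.5094; Δ=(10.0000−0.0000)/(98.3627−61.0801)=0.2682; B=V−Δ·S=-13.7672
Node (3,3) S=127.7438: V=(p*·10.0000+(1−p*)·10.0000)/1.19=8.4034; Δ=(10.0000−10.0000)/(158.4023−98.3627)=0.0000; B=V−Δ·S=8.4034
Node (2,0) S=39.7243: V=(p*·0.0000+(1−p*)·0.0000)/1.19=0.0000; Δ=(0.0000−0.0000)/(49.2581−30.5877)=0.0000; B=V−Δ·S=0.0000
Node (2,1) S=63.9716: V=(p*·7.5094+(1−p*)·0.0000)/1.19=5.6391; Δ=(7.5094−0.0000)/(79.3248−49.2581)=0.2498; B=V−Δ·S=-10.3383
Node (2,2) S=103.0192: V=(p*·8.4034+(1−p*)·7.5094)/1.19=6.9817; Δ=(8.4034−7.5094)/(127.7438−79.3248)=0.0185; B=V−Δ·S=5.0797
Node (1,0) S=51.5900: V=(p*·5.6391+(1−p*)·0.0000)/1.19=4.2346; Δ=(5.6391−0.0000)/(63.9716−39.7243)=0.2326; B=V−Δ·S=-7.7635
Node (1,1) S=83.0800: V=(p*·6.9817+(1−p*)·5.6391)/1.19=5.7470; Δ=(6.9817−5.6391)/(103.0192−63.9716)=0.0344; B=V−Δ·S=2.8903
Node (0,0) S=67.0000: V=(p*·5.7470+(1−p*)·4.2346)/1.19=4.6942; Δ=(5.7470−4.2346)/(83.0800−51.5900)=0.0480; B=V−Δ·S=1.4764
Each (Δ,B) replicates both successor values, so the strategy is self-financing and V0 is arbitrage-free.

(0,0): Delta=0.0480 Bond=1.4764
(1,0): Delta=0.2326 Bond=-7.7635
(1,1): Delta=0.0344 Bond=2.8903
(2,0): Delta=0.0000 Bond=0.0000
(2,1): Delta=0.2498 Bond=-10.3383
(2,2): Delta=0.0185 Bond=5.0797
(3,0): Delta=0.0000 Bond=0.0000
(3,1): Delta=0.0000 Bond=0.0000
(3,2): Delta=0.2682 Bond=-13.7672
(3,3): Delta=0.0000 Bond=8.4034
V0=4.6942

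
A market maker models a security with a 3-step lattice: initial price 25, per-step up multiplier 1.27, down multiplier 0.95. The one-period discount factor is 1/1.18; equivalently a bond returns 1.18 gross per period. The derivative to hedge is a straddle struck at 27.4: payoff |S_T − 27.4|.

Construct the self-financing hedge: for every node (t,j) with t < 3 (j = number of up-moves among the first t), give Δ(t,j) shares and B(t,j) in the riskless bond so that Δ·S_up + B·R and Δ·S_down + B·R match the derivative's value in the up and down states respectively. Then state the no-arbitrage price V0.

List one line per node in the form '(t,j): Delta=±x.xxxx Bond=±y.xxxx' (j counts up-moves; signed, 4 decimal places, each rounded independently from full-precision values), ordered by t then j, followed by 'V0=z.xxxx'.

Under the risk-neutral measure, an up-move has probability p* = (R−d)/(u−d) = 0.7187 and values discount at R = 1.18.
Terminal values V(3,·): V(3,0)=5.9656, V(3,1)=1.2544, V(3,2)=10.9064, V(3,3)=23.8096
(2,0): S=22.5625. Δ = (V_up−V_dn)/(S_up−S_dn) = (1.2544−5.9656)/(28.6544−21.4344) = -0.6525. V = [p*·1.2544 + (1−p*)·5.9656]/1.18 = 2.1859. B = V − Δ·S = 16.9086.
(2,1): S=30.1625. Δ = (V_up−V_dn)/(S_up−S_dn) = (10.9064−1.2544)/(38.3064−28.6544) = 1.0000. V = [p*·10.9064 + (1−p*)·1.2544]/1.18 = 6.9422. B = V − Δ·S = -23.2203.
(2,2): S=40.3225. Δ = (V_up−V_dn)/(S_up−S_dn) = (23.8096−10.9064)/(51.2096−38.3064) = 1.0000. V = [p*·23.8096 + (1−p*)·10.9064]/1.18 = 17.1022. B = V − Δ·S = -23.2203.
(1,0): S=23.7500. Δ = (V_up−V_dn)/(S_up−S_dn) = (6.9422−2.1859)/(30.1625−22.5625) = 0.6258. V = [p*·6.9422 + (1−p*)·2.1859]/1.18 = 4.7496. B = V − Δ·S = -10.1136.
(1,1): S=31.7500. Δ = (V_up−V_dn)/(S_up−S_dn) = (17.1022−6.9422)/(40.3225−30.1625) = 1.0000. V = [p*·17.1022 + (1−p*)·6.9422]/1.18 = 12.0717. B = V − Δ·S = -19.6783.
(0,0): S=25.0000. Δ = (V_up−V_dn)/(S_up−S_dn) = (12.0717−4.7496)/(31.7500−23.7500) = 0.9153. V = [p*·12.0717 + (1−p*)·4.7496]/1.18 = 8.4851. B = V − Δ·S = -14.3968.
Self-financing check: at every node Δ·S+B equals the discounted successor values.

(0,0): Delta=0.9153 Bond=-14.3968
(1,0): Delta=0.6258 Bond=-10.1136
(1,1): Delta=1.0000 Bond=-19.6783
(2,0): Delta=-0.6525 Bond=16.9086
(2,1): Delta=1.0000 Bond=-23.2203
(2,2): Delta=1.0000 Bond=-23.2203
V0=8.4851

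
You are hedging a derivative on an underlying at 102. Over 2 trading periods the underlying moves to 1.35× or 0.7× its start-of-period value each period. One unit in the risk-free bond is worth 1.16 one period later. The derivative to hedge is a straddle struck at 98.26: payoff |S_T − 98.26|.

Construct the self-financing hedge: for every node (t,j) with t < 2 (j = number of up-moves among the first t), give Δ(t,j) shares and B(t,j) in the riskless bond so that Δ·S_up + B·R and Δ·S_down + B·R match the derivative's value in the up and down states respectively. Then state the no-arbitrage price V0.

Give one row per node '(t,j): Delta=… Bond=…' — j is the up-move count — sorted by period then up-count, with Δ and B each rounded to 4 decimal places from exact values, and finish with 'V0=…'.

(0,0): Delta=0.6128 Bond=-26.2474
(1,0): Delta=-1.0000 Bond=84.7069
(1,1): Delta=0.9582 Bond=-78.0106
V0=36.2582

Since d<R<u, set p* = (R−d)/(u−d) = 0.7077; price each node as the discounted p*-expectation of its children.
Terminal payoffs: V(2,0)=48.2800, V(2,1)=1.8700, V(2,2)=87.6350
Node (1,0) S=71.4000: V=(p*·1.8700+(1−p*)·48.2800)/1.16=13.3069; Δ=(1.8700−48.2800)/(96.3900−49.9800)=-1.0000; B=V−Δ·S=84.7069
Node (1,1) S=137.7000: V=(p*·87.6350+(1−p*)·1.8700)/1.16=53.9355; Δ=(87.6350−1.8700)/(185.8950−96.3900)=0.9582; B=V−Δ·S=-78.0106
Node (0,0) S=102.0000: V=(p*·53.9355+(1−p*)·13.3069)/1.16=36.2582; Δ=(53.9355−13.3069)/(137.7000−71.4000)=0.6128; B=V−Δ·S=-26.2474
Self-financing check: at every node Δ·S+B equals the discounted successor values.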